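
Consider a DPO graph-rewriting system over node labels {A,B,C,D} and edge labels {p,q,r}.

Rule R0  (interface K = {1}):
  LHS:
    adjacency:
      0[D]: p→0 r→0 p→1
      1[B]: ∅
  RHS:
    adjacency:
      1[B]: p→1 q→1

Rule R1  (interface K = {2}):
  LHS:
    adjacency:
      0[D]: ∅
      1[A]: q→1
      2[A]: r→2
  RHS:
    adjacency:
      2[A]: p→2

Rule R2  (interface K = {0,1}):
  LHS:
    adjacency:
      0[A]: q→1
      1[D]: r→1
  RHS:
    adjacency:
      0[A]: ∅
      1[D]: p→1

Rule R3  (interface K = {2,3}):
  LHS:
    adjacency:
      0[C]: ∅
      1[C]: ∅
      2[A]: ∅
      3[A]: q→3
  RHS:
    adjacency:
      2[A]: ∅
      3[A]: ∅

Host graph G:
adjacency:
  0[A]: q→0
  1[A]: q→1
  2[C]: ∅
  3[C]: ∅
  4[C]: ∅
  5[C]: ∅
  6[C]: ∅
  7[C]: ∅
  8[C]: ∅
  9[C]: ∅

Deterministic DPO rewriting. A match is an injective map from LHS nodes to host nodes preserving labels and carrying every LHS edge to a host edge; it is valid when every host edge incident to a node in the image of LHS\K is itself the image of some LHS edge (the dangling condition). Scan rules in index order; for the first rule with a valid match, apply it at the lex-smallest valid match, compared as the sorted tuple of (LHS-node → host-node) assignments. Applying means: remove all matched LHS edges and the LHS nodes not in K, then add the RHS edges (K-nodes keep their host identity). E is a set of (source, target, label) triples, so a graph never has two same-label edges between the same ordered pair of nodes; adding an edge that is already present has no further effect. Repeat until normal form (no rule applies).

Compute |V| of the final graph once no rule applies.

start.  V:10 E:2  edges: 0-q->0 1-q->1
1. fire R3 via {0↦2, 1↦3, 2↦0, 3↦1}  →  V:8 E:1  edges: 0-q->0
2. fire R3 via {0↦4, 1↦5, 2↦1, 3↦0}  →  V:6 E:0  edges: ∅
halt: no rule applies after step 2
NF nodes: {0:A, 1:A, 6:C, 7:C, 8:C, 9:C}

Answer: 6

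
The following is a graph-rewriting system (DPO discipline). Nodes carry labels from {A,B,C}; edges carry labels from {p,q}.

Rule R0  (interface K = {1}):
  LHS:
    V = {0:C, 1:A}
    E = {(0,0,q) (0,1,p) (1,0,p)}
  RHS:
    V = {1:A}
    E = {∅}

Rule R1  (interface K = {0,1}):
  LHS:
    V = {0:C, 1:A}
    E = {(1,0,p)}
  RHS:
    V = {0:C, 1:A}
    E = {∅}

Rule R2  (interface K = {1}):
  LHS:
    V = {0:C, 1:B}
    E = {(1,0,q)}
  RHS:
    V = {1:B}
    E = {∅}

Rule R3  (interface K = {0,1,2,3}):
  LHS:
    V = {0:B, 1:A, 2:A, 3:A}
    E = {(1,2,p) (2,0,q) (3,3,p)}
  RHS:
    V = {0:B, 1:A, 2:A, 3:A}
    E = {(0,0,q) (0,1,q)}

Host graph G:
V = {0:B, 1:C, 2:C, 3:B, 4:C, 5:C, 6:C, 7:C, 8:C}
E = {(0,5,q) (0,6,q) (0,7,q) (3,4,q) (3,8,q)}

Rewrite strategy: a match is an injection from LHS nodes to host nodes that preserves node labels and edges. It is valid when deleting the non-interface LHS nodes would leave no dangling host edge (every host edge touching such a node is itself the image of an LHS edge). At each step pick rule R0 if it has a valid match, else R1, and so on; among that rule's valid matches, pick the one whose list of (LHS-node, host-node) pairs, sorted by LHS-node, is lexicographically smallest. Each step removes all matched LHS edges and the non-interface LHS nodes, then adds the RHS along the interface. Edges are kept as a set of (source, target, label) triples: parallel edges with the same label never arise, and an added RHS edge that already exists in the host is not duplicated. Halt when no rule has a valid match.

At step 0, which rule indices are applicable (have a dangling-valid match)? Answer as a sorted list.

R0: no valid match — LHS pattern not found
R1: no valid match — LHS pattern not found
R2: 5 valid matches — {0↦4, 1↦3}, {0↦5, 1↦0}, {0↦6, 1↦0} (+2 more)
R3: no valid match — LHS pattern not found

Answer: [R2]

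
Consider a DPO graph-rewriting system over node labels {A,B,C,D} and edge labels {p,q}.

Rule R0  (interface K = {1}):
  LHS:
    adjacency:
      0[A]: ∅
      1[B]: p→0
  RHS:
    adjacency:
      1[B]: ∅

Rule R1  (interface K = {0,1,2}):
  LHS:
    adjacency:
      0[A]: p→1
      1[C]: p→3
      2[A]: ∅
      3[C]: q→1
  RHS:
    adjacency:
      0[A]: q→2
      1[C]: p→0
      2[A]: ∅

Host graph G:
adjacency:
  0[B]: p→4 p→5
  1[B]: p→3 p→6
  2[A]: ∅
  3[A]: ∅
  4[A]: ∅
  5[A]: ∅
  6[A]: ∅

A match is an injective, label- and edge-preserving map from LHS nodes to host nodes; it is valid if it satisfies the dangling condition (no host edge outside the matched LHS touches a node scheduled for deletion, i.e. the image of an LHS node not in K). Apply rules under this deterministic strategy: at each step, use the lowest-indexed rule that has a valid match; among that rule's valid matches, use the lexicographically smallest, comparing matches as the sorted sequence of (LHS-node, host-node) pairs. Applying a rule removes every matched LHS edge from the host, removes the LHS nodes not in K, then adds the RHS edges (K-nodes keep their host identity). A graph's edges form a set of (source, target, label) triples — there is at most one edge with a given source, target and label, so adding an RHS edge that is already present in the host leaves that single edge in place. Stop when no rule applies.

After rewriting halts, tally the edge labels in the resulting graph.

Answer: (no edges)

Derivation:
initial: |V|=7 |E|=4  E = 0-p->4 0-p->5 1-p->3 1-p->6
step 1: apply R0 at {0↦3, 1↦1}  → |V|=6 |E|=3  E = 0-p->4 0-p->5 1-p->6
step 2: apply R0 at {0↦4, 1↦0}  → |V|=5 |E|=2  E = 0-p->5 1-p->6
step 3: apply R0 at {0↦5, 1↦0}  → |V|=4 |E|=1  E = 1-p->6
step 4: apply R0 at {0↦6, 1↦1}  → |V|=3 |E|=0  E = ∅
final graph: no rule applies after step 4
NF edges: []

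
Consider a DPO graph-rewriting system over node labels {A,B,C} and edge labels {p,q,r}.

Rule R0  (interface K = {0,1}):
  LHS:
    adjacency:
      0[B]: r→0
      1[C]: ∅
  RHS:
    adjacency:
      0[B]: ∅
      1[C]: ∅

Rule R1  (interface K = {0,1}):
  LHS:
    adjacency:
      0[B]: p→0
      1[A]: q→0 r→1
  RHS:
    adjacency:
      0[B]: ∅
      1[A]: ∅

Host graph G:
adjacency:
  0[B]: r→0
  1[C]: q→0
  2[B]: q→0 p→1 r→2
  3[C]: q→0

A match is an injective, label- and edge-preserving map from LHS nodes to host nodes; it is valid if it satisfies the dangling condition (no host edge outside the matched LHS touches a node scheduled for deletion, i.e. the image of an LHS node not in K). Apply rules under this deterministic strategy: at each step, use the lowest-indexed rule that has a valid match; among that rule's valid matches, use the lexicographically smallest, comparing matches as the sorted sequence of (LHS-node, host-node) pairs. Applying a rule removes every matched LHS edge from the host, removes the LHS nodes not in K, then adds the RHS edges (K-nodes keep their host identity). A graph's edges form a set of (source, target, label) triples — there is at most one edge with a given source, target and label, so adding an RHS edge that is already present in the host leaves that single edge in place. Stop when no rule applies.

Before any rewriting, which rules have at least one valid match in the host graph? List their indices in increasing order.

R0: 4 valid matches — {0↦0, 1↦1}, {0↦0, 1↦3}, {0↦2, 1↦1} (+1 more)
R1: no valid match — LHS pattern not found

Answer: [R0]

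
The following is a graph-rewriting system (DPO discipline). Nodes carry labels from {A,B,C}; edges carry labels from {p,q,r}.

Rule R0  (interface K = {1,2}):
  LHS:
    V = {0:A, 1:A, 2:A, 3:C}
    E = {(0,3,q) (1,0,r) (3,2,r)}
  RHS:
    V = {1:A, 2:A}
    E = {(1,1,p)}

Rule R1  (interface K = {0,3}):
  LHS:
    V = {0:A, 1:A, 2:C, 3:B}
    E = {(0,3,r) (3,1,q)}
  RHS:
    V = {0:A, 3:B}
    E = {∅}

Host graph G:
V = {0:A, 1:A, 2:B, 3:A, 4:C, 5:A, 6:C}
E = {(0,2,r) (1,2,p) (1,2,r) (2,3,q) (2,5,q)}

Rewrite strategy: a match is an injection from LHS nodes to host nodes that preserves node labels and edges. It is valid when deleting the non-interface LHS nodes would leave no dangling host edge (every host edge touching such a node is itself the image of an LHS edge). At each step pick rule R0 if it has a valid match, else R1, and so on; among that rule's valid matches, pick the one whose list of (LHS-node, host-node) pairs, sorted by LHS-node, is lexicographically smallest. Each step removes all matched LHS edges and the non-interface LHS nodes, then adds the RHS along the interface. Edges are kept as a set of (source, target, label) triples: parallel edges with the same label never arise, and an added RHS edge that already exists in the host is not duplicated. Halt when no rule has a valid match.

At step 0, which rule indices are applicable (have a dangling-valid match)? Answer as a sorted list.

R0: no valid match — LHS pattern not found
R1: 8 valid matches — {0↦0, 1↦3, 2↦4, 3↦2}, {0↦0, 1↦3, 2↦6, 3↦2}, {0↦0, 1↦5, 2↦4, 3↦2} (+5 more)

Answer: [R1]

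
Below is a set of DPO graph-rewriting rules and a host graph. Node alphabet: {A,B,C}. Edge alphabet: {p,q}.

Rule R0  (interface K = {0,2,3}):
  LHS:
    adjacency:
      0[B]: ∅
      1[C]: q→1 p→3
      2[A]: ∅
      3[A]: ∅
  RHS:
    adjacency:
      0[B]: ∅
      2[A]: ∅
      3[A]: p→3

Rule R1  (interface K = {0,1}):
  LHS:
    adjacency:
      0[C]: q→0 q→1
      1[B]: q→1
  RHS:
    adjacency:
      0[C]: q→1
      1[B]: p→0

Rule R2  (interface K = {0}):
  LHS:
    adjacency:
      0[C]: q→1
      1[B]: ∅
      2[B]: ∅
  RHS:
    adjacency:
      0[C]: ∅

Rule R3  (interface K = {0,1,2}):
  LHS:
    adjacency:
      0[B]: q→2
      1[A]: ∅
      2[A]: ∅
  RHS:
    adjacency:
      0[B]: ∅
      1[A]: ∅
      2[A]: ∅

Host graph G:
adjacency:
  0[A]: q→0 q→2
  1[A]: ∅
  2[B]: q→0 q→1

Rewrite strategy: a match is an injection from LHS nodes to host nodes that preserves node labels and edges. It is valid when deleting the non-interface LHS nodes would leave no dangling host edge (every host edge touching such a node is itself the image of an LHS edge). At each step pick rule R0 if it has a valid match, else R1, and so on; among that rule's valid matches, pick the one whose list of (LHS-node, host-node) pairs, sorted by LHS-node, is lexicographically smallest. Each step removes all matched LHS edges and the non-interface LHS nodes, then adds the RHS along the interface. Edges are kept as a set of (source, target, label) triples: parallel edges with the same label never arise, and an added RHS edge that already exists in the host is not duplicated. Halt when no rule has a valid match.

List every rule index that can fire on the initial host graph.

R0: no valid match — LHS pattern not found
R1: no valid match — LHS pattern not found
R2: no valid match — LHS pattern not found
R3: 2 valid matches — {0↦2, 1↦0, 2↦1}, {0↦2, 1↦1, 2↦0}

Answer: [R3]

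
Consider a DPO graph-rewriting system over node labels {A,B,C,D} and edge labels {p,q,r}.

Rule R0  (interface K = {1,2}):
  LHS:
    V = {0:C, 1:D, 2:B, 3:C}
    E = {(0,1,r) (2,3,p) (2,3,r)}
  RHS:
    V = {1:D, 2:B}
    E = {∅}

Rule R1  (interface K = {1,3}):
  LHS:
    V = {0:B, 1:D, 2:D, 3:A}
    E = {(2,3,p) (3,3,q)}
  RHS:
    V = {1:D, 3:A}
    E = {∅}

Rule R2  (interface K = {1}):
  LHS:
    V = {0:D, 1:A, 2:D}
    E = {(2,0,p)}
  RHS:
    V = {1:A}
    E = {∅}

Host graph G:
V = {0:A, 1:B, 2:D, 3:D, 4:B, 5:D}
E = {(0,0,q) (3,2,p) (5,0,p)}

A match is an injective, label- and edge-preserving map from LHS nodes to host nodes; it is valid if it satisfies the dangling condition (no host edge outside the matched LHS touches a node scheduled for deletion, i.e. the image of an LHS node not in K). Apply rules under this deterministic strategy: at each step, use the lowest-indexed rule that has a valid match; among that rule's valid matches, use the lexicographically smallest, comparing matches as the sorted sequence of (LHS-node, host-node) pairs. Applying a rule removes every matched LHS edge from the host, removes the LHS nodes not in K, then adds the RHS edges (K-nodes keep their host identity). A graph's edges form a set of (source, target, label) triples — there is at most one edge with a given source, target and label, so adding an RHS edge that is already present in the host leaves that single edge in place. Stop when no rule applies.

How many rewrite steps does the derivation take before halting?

initial: |V|=6 |E|=3  E = 0-q->0 3-p->2 5-p->0
step 1: apply R1 at {0↦1, 1↦2, 2↦5, 3↦0}  → |V|=4 |E|=1  E = 3-p->2
step 2: apply R2 at {0↦2, 1↦0, 2↦3}  → |V|=2 |E|=0  E = ∅
halt: no rule applies after step 2

Answer: 2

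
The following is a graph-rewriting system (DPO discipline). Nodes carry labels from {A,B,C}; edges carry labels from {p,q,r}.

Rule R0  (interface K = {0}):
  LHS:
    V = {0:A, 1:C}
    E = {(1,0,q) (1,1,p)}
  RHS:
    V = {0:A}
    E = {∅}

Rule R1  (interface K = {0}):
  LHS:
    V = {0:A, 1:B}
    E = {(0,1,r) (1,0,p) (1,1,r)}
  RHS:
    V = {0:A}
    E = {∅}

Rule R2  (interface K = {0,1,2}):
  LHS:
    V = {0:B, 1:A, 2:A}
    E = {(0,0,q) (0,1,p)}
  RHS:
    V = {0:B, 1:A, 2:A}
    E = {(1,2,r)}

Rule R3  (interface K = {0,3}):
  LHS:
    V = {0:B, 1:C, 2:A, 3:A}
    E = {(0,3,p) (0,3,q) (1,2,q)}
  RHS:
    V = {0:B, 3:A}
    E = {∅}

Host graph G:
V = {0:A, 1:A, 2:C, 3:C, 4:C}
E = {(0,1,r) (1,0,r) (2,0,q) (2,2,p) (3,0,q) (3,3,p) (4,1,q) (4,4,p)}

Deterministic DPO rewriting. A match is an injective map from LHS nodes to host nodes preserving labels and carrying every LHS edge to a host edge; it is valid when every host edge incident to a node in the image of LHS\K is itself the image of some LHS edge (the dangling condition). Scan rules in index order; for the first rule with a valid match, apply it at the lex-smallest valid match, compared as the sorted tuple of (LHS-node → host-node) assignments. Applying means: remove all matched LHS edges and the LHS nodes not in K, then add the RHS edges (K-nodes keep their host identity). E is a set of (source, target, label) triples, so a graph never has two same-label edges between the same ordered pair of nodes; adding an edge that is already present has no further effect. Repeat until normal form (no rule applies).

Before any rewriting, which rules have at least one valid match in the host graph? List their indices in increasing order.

R0: 3 valid matches — {0↦0, 1↦2}, {0↦0, 1↦3}, {0↦1, 1↦4}
R1: no valid match — LHS pattern not found
R2: no valid match — LHS pattern not found
R3: no valid match — LHS pattern not found

Answer: [R0]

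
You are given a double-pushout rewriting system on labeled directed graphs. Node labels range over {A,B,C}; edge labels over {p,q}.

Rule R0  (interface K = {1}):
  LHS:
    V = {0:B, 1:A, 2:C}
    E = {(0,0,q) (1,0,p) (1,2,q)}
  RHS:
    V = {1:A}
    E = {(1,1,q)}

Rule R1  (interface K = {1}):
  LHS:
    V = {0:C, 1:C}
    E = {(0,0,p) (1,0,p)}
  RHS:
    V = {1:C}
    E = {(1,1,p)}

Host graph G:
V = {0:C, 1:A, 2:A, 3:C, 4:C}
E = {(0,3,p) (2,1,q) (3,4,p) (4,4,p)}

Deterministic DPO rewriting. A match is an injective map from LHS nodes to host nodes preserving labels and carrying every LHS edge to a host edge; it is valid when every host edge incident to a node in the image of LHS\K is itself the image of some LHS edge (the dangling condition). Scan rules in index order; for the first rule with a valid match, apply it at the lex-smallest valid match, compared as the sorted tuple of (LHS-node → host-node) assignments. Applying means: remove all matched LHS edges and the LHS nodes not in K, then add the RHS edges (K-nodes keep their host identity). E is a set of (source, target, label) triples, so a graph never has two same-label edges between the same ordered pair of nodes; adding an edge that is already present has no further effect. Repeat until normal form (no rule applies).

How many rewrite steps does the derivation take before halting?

Answer: 2

Rewrite trace:
start.  V:5 E:4  edges: 0-p->3 2-q->1 3-p->4 4-p->4
1. fire R1 via {0↦4, 1↦3}  →  V:4 E:3  edges: 0-p->3 2-q->1 3-p->3
2. fire R1 via {0↦3, 1↦0}  →  V:3 E:2  edges: 0-p->0 2-q->1
halt: no rule applies after step 2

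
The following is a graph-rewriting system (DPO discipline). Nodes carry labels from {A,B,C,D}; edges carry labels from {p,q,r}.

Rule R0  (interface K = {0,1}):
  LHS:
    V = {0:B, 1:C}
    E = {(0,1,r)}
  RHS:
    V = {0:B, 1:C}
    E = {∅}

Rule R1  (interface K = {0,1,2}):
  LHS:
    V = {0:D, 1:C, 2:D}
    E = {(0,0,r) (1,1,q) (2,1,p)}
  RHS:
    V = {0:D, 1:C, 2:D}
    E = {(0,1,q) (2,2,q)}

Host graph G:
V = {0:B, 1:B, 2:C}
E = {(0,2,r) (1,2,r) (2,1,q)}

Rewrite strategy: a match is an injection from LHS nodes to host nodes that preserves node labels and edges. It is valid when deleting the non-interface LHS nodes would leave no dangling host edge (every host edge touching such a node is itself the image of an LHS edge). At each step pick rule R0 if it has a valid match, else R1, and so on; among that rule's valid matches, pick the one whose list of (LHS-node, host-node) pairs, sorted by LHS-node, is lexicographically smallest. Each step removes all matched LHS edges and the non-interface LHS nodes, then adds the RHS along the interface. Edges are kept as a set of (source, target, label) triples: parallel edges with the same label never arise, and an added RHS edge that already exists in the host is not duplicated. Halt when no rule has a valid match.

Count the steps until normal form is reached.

Answer: 2

Derivation:
[0] host  ⇒  3 nodes, 3 edges  {0-r->2 1-r->2 2-q->1}
[1] R0 @ {0↦0, 1↦2}  ⇒  3 nodes, 2 edges  {1-r->2 2-q->1}
[2] R0 @ {0↦1, 1↦2}  ⇒  3 nodes, 1 edges  {2-q->1}
halt: no rule applies after step 2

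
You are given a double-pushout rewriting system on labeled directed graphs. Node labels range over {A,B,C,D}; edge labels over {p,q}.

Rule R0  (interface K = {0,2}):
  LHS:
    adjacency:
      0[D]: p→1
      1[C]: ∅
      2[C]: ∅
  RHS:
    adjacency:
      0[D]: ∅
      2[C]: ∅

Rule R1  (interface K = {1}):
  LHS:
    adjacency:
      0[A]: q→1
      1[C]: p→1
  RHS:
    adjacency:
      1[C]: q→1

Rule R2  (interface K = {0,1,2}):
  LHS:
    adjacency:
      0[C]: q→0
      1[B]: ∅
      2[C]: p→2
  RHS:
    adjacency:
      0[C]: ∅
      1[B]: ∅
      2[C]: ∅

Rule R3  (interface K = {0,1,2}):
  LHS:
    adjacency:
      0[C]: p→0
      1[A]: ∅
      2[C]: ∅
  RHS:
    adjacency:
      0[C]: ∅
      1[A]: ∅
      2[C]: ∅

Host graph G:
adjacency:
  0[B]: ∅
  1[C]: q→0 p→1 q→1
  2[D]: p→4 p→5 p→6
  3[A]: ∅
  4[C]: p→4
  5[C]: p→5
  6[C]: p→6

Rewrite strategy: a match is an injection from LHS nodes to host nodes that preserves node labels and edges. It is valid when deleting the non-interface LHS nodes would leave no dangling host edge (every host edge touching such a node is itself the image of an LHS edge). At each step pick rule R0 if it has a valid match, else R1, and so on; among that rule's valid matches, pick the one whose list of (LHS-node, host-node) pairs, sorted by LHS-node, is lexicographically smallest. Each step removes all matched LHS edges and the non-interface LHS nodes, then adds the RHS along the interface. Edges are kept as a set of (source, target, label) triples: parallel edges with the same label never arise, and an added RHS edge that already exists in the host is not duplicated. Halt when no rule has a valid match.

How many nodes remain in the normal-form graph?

initial: |V|=7 |E|=9  E = 1-q->0 1-p->1 1-q->1 2-p->4 2-p->5 2-p->6 4-p->4 5-p->5 6-p->6
step 1: apply R2 at {0↦1, 1↦0, 2↦4}  → |V|=7 |E|=7  E = 1-q->0 1-p->1 2-p->4 2-p->5 2-p->6 5-p->5 6-p->6
step 2: apply R0 at {0↦2, 1↦4, 2↦1}  → |V|=6 |E|=6  E = 1-q->0 1-p->1 2-p->5 2-p->6 5-p->5 6-p->6
step 3: apply R3 at {0↦1, 1↦3, 2↦5}  → |V|=6 |E|=5  E = 1-q->0 2-p->5 2-p->6 5-p->5 6-p->6
step 4: apply R3 at {0↦5, 1↦3, 2↦1}  → |V|=6 |E|=4  E = 1-q->0 2-p->5 2-p->6 6-p->6
step 5: apply R0 at {0↦2, 1↦5, 2↦1}  → |V|=5 |E|=3  E = 1-q->0 2-p->6 6-p->6
step 6: apply R3 at {0↦6, 1↦3, 2↦1}  → |V|=5 |E|=2  E = 1-q->0 2-p->6
step 7: apply R0 at {0↦2, 1↦6, 2↦1}  → |V|=4 |E|=1  E = 1-q->0
normal form: no rule applies after step 7
NF nodes: {0:B, 1:C, 2:D, 3:A}

Answer: 4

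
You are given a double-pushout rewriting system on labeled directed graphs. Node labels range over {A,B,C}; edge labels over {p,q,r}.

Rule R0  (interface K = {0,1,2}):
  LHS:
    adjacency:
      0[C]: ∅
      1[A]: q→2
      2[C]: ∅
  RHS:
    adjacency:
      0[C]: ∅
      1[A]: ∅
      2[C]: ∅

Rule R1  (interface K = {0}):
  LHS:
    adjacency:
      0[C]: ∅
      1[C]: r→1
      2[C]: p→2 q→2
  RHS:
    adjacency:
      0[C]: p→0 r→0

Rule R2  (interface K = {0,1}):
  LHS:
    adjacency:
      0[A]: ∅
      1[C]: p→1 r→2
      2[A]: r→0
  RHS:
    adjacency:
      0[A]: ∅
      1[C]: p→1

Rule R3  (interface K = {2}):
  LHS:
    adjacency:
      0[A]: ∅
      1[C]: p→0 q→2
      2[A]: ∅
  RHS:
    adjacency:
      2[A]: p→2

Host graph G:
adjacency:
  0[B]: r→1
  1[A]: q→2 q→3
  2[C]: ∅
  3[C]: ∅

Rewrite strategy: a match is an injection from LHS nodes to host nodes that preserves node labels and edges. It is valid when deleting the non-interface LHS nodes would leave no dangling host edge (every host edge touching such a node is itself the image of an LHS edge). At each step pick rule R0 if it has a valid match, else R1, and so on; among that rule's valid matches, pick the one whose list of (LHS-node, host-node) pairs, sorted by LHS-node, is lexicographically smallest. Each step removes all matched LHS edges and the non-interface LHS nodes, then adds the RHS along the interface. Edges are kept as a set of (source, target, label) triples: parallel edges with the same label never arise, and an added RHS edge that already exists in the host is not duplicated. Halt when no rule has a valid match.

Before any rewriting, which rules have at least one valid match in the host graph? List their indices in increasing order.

R0: 2 valid matches — {0↦2, 1↦1, 2↦3}, {0↦3, 1↦1, 2↦2}
R1: no valid match — LHS pattern not found
R2: no valid match — LHS pattern not found
R3: no valid match — LHS pattern not found

Answer: [R0]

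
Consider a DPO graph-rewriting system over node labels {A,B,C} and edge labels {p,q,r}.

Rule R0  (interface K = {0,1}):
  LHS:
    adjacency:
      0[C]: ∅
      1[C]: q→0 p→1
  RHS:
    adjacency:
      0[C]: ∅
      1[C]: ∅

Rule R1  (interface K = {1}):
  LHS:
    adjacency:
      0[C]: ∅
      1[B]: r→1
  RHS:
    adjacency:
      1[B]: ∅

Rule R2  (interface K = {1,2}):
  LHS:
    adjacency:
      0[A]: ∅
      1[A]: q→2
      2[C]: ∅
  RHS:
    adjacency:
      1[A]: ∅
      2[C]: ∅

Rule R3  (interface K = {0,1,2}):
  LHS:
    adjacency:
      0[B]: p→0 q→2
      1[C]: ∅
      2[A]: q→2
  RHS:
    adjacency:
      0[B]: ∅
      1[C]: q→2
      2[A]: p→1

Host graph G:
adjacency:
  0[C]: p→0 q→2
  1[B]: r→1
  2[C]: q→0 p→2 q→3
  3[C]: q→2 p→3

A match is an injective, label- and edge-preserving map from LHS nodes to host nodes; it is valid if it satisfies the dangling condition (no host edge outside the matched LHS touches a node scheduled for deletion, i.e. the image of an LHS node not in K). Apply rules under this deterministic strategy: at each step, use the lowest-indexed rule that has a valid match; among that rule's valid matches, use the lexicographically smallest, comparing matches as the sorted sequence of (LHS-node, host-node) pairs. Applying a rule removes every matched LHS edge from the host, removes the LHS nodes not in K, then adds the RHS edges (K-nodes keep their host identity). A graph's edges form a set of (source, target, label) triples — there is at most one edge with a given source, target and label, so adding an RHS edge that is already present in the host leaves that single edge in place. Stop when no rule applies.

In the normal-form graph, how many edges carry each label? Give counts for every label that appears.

Answer: q:1

Rewrite trace:
[0] host  ⇒  4 nodes, 8 edges  {0-p->0 0-q->2 1-r->1 2-q->0 2-p->2 2-q->3 3-q->2 3-p->3}
[1] R0 @ {0↦0, 1↦2}  ⇒  4 nodes, 6 edges  {0-p->0 0-q->2 1-r->1 2-q->3 3-q->2 3-p->3}
[2] R0 @ {0↦2, 1↦0}  ⇒  4 nodes, 4 edges  {1-r->1 2-q->3 3-q->2 3-p->3}
[3] R0 @ {0↦2, 1↦3}  ⇒  4 nodes, 2 edges  {1-r->1 2-q->3}
[4] R1 @ {0↦0, 1↦1}  ⇒  3 nodes, 1 edges  {2-q->3}
halt: no rule applies after step 4
NF edges: [(2, 3, 'q')]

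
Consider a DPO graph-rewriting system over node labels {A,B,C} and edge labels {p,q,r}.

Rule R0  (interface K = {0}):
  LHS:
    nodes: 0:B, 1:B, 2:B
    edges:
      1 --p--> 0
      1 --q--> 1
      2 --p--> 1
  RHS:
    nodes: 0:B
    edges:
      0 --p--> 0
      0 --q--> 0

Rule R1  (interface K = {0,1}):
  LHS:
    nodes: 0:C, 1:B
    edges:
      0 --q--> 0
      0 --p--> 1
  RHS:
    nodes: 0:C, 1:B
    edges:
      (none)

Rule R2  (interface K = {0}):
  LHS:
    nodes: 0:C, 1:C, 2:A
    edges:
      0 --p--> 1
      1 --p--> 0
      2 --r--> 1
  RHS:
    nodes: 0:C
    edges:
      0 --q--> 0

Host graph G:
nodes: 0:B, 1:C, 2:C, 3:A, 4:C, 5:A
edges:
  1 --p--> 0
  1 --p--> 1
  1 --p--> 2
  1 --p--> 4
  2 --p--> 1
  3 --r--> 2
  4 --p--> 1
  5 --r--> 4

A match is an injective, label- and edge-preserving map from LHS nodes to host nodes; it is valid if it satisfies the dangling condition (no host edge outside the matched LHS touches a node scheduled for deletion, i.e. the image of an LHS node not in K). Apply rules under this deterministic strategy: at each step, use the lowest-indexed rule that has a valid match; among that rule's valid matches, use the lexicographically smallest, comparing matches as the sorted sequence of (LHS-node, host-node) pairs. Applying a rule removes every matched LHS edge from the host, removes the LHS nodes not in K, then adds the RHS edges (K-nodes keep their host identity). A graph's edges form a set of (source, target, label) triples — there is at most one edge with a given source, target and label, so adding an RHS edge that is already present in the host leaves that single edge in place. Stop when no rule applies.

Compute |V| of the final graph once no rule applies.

start.  V:6 E:8  edges: 1-p->0 1-p->1 1-p->2 1-p->4 2-p->1 3-r->2 4-p->1 5-r->4
1. fire R2 via {0↦1, 1↦2, 2↦3}  →  V:4 E:6  edges: 1-p->0 1-p->1 1-q->1 1-p->4 4-p->1 5-r->4
2. fire R1 via {0↦1, 1↦0}  →  V:4 E:4  edges: 1-p->1 1-p->4 4-p->1 5-r->4
3. fire R2 via {0↦1, 1↦4, 2↦5}  →  V:2 E:2  edges: 1-p->1 1-q->1
normal form: no rule applies after step 3
NF nodes: {0:B, 1:C}

Answer: 2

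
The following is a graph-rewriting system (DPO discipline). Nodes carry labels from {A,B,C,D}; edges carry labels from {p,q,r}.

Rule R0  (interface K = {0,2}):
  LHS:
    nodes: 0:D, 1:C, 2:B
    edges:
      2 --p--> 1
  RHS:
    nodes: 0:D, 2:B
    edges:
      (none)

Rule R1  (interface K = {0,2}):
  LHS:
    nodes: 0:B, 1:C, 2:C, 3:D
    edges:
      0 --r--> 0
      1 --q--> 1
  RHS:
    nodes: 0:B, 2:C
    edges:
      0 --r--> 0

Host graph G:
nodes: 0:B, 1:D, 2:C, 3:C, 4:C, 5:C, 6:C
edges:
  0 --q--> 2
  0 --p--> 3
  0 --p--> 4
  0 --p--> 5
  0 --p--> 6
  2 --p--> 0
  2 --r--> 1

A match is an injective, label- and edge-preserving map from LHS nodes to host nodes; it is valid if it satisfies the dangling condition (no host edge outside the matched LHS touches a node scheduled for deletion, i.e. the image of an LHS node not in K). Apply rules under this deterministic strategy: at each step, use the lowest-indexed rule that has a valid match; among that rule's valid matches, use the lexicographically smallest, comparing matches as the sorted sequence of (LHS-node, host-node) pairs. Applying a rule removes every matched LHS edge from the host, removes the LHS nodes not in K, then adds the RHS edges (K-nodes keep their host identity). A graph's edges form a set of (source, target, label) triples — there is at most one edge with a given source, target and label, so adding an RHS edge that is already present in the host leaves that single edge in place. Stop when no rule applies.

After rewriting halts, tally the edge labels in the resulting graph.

Answer: p:1 q:1 r:1

Rewrite trace:
[0] host  ⇒  7 nodes, 7 edges  {0-q->2 0-p->3 0-p->4 0-p->5 0-p->6 2-p->0 2-r->1}
[1] R0 @ {0↦1, 1↦3, 2↦0}  ⇒  6 nodes, 6 edges  {0-q->2 0-p->4 0-p->5 0-p->6 2-p->0 2-r->1}
[2] R0 @ {0↦1, 1↦4, 2↦0}  ⇒  5 nodes, 5 edges  {0-q->2 0-p->5 0-p->6 2-p->0 2-r->1}
[3] R0 @ {0↦1, 1↦5, 2↦0}  ⇒  4 nodes, 4 edges  {0-q->2 0-p->6 2-p->0 2-r->1}
[4] R0 @ {0↦1, 1↦6, 2↦0}  ⇒  3 nodes, 3 edges  {0-q->2 2-p->0 2-r->1}
halt: no rule applies after step 4
NF edges: [(0, 2, 'q'), (2, 0, 'p'), (2, 1, 'r')]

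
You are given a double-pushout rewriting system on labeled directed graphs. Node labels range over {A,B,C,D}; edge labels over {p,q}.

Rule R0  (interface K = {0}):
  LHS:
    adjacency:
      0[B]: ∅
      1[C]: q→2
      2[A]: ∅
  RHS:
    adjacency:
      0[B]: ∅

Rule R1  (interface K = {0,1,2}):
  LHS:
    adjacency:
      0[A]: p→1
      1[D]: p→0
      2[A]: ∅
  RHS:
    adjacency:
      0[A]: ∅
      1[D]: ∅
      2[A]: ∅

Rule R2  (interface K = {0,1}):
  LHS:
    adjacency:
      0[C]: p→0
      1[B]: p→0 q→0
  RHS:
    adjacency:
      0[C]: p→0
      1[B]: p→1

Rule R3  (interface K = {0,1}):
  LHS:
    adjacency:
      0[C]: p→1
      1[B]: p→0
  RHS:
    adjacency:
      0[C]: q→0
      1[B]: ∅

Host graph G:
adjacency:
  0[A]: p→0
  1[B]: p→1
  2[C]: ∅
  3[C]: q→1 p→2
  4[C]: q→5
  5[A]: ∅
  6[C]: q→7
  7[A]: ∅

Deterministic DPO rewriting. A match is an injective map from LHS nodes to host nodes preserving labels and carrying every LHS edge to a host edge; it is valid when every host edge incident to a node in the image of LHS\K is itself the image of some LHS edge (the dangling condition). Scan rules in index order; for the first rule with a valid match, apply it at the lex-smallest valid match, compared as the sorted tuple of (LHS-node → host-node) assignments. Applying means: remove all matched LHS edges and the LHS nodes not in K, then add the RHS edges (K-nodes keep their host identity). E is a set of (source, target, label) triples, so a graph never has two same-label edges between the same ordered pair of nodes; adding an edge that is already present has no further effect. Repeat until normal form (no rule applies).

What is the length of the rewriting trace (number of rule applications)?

start.  V:8 E:6  edges: 0-p->0 1-p->1 3-q->1 3-p->2 4-q->5 6-q->7
1. fire R0 via {0↦1, 1↦4, 2↦5}  →  V:6 E:5  edges: 0-p->0 1-p->1 3-q->1 3-p->2 6-q->7
2. fire R0 via {0↦1, 1↦6, 2↦7}  →  V:4 E:4  edges: 0-p->0 1-p->1 3-q->1 3-p->2
normal form: no rule applies after step 2

Answer: 2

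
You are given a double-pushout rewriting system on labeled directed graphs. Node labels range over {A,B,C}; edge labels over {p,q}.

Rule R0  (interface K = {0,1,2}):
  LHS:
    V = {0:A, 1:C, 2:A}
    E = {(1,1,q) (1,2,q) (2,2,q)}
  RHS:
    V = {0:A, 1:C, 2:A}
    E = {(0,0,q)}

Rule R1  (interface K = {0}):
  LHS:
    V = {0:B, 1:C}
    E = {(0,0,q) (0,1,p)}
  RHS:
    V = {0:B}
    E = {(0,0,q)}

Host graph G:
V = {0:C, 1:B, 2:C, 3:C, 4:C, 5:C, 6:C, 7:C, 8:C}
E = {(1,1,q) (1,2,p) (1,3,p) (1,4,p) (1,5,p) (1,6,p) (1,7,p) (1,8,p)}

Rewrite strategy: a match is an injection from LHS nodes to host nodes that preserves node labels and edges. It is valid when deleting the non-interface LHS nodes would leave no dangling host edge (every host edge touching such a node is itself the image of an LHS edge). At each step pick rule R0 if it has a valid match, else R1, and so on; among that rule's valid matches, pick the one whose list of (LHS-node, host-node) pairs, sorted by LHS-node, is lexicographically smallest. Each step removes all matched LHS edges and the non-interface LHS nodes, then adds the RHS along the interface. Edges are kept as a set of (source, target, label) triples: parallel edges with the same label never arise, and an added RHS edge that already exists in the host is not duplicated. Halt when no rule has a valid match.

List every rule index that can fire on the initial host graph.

R0: no valid match — LHS pattern not found
R1: 7 valid matches — {0↦1, 1↦2}, {0↦1, 1↦3}, {0↦1, 1↦4} (+4 more)

Answer: [R1]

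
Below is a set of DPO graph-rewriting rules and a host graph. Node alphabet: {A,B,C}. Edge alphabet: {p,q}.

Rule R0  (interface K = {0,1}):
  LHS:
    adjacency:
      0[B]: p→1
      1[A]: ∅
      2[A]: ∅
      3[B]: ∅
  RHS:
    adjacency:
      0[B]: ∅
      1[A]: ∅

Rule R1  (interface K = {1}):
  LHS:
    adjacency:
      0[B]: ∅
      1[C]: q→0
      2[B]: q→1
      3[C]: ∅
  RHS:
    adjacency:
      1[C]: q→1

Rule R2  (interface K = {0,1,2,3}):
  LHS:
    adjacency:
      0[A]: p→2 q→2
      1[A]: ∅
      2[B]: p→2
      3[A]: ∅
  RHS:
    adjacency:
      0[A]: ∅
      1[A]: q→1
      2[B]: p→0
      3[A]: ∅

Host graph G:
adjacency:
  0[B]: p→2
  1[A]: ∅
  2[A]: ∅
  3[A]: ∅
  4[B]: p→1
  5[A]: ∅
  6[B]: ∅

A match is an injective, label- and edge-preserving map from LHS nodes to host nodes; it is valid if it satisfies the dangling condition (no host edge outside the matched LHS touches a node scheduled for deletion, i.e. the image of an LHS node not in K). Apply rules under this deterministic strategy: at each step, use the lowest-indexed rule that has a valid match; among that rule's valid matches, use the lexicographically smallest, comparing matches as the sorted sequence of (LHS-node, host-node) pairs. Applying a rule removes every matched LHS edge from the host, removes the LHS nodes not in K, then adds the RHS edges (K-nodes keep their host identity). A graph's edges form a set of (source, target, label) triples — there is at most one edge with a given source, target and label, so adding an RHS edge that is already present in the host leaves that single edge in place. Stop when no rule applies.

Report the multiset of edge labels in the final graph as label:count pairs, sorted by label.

initial: |V|=7 |E|=2  E = 0-p->2 4-p->1
step 1: apply R0 at {0↦0, 1↦2, 2↦3, 3↦6}  → |V|=5 |E|=1  E = 4-p->1
step 2: apply R0 at {0↦4, 1↦1, 2↦2, 3↦0}  → |V|=3 |E|=0  E = ∅
normal form: no rule applies after step 2
NF edges: []

Answer: (no edges)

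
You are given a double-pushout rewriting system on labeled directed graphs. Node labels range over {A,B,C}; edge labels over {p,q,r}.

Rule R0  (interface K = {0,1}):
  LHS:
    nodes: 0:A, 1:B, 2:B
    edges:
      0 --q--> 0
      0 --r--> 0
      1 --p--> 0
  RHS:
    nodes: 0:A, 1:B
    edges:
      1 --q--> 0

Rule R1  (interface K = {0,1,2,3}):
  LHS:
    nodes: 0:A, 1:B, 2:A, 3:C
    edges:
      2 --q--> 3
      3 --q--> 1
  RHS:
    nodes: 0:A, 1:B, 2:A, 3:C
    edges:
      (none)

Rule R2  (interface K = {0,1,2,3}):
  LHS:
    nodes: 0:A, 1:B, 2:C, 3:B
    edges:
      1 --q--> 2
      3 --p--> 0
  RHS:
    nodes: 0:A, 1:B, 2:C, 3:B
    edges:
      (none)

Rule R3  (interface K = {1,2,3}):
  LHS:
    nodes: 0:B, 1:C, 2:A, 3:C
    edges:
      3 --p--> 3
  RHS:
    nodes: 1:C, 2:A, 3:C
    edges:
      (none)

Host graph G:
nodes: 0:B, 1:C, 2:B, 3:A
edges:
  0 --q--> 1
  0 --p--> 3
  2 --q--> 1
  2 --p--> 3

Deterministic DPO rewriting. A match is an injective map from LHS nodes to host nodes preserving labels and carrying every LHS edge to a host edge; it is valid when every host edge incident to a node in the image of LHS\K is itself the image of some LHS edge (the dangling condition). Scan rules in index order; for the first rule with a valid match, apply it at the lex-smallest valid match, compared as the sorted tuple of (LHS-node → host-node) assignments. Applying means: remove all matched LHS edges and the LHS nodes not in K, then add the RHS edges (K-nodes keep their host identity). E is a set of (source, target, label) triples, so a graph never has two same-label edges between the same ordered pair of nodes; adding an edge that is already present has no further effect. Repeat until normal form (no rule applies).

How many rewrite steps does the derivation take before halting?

initial: |V|=4 |E|=4  E = 0-q->1 0-p->3 2-q->1 2-p->3
step 1: apply R2 at {0↦3, 1↦0, 2↦1, 3↦2}  → |V|=4 |E|=2  E = 0-p->3 2-q->1
step 2: apply R2 at {0↦3, 1↦2, 2↦1, 3↦0}  → |V|=4 |E|=0  E = ∅
final graph: no rule applies after step 2

Answer: 2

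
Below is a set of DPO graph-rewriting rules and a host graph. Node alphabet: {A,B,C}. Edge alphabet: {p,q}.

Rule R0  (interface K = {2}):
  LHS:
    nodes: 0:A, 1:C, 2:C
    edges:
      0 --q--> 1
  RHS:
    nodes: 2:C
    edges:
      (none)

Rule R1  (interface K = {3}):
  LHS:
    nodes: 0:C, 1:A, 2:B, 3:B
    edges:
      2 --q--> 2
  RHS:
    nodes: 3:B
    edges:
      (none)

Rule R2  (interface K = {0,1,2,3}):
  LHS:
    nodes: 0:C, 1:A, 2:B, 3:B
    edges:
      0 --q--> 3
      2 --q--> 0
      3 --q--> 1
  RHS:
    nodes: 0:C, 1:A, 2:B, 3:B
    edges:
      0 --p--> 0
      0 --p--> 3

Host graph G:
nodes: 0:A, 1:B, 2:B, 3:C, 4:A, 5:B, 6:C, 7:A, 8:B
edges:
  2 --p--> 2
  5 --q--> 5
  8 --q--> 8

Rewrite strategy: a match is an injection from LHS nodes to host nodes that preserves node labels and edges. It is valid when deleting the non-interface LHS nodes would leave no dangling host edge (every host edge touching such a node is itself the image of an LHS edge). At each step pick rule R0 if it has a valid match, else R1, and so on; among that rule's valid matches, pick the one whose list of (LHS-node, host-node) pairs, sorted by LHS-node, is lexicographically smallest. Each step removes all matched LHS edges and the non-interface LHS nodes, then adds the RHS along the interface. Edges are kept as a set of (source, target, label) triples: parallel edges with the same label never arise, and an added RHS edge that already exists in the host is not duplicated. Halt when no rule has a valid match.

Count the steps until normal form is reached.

initial: |V|=9 |E|=3  E = 2-p->2 5-q->5 8-q->8
step 1: apply R1 at {0↦3, 1↦0, 2↦5, 3↦1}  → |V|=6 |E|=2  E = 2-p->2 8-q->8
step 2: apply R1 at {0↦6, 1↦4, 2↦8, 3↦1}  → |V|=3 |E|=1  E = 2-p->2
halt: no rule applies after step 2

Answer: 2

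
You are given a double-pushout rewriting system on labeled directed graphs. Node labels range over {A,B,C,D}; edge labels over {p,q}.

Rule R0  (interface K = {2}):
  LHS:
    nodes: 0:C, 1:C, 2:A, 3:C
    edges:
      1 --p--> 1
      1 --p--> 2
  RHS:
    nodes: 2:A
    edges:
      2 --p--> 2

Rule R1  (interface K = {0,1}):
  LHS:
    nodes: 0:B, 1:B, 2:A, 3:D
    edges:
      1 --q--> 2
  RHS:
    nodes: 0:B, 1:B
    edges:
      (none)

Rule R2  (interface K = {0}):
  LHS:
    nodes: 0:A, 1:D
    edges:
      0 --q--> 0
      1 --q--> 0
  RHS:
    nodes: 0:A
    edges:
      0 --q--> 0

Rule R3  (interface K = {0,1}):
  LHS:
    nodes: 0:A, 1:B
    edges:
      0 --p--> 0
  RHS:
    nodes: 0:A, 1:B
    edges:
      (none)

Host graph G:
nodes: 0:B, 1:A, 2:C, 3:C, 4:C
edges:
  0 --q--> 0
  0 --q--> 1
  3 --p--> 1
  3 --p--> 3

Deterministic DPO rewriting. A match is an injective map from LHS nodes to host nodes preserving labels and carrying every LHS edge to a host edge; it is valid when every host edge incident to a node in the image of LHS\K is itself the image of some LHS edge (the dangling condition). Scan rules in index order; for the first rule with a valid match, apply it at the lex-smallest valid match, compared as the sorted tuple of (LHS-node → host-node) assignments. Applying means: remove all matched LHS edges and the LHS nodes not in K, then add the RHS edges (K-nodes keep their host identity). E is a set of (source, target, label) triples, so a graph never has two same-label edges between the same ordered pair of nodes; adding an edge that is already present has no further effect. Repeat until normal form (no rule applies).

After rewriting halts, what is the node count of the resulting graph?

Answer: 2

Rewrite trace:
initial: |V|=5 |E|=4  E = 0-q->0 0-q->1 3-p->1 3-p->3
step 1: apply R0 at {0↦2, 1↦3, 2↦1, 3↦4}  → |V|=2 |E|=3  E = 0-q->0 0-q->1 1-p->1
step 2: apply R3 at {0↦1, 1↦0}  → |V|=2 |E|=2  E = 0-q->0 0-q->1
normal form: no rule applies after step 2
NF nodes: {0:B, 1:A}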